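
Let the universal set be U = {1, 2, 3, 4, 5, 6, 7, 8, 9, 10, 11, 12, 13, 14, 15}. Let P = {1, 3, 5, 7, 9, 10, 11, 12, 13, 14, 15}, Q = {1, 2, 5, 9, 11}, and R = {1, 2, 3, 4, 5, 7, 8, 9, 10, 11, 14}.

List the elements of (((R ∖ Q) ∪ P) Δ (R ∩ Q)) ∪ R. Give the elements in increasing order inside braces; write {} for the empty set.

R ∖ Q = {3, 4, 7, 8, 10, 14}
(R ∖ Q) ∪ P = {1, 3, 4, 5, 7, 8, 9, 10, 11, 12, 13, 14, 15}
R ∩ Q = {1, 2, 5, 9, 11}
((R ∖ Q) ∪ P) Δ (R ∩ Q) = {2, 3, 4, 7, 8, 10, 12, 13, 14, 15}
(((R ∖ Q) ∪ P) Δ (R ∩ Q)) ∪ R = {1, 2, 3, 4, 5, 7, 8, 9, 10, 11, 12, 13, 14, 15}

{1, 2, 3, 4, 5, 7, 8, 9, 10, 11, 12, 13, 14, 15}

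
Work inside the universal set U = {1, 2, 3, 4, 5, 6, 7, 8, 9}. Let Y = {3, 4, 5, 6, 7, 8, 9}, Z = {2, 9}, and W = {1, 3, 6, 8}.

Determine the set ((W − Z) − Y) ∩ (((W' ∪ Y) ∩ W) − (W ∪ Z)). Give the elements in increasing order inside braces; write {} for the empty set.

{}

W − Z = {1, 3, 6, 8}
(W − Z) − Y = {1}
W' = {2, 4, 5, 7, 9}
W' ∪ Y = {2, 3, 4, 5, 6, 7, 8, 9}
(W' ∪ Y) ∩ W = {3, 6, 8}
W ∪ Z = {1, 2, 3, 6, 8, 9}
((W' ∪ Y) ∩ W) − (W ∪ Z) = {}
((W − Z) − Y) ∩ (((W' ∪ Y) ∩ W) − (W ∪ Z)) = {}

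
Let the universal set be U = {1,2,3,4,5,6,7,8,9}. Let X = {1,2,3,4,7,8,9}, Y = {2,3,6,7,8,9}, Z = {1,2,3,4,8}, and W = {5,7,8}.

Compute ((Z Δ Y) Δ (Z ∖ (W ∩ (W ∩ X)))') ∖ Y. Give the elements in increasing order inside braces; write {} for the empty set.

{1,4,5}

Z Δ Y = {1,4,6,7,9}
W ∩ X = {7,8}
W ∩ (W ∩ X) = {7,8}
Z ∖ (W ∩ (W ∩ X)) = {1,2,3,4}
(Z ∖ (W ∩ (W ∩ X)))' = {5,6,7,8,9}
(Z Δ Y) Δ (Z ∖ (W ∩ (W ∩ X)))' = {1,4,5,8}
((Z Δ Y) Δ (Z ∖ (W ∩ (W ∩ X)))') ∖ Y = {1,4,5}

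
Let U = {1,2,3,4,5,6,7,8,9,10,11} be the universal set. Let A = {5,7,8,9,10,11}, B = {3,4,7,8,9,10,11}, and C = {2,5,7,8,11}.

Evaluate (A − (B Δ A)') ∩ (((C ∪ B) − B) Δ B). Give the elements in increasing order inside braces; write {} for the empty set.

B Δ A = {3,4,5}
(B Δ A)' = {1,2,6,7,8,9,10,11}
A − (B Δ A)' = {5}
C ∪ B = {2,3,4,5,7,8,9,10,11}
(C ∪ B) − B = {2,5}
((C ∪ B) − B) Δ B = {2,3,4,5,7,8,9,10,11}
(A − (B Δ A)') ∩ (((C ∪ B) − B) Δ B) = {5}

{5}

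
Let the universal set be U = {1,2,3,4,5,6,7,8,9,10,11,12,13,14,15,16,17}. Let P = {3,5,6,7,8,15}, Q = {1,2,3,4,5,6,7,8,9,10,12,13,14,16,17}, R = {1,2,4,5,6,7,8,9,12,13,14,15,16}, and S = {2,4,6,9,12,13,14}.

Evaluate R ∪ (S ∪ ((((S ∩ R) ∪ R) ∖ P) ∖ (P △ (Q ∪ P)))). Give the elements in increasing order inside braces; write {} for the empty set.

{1,2,4,5,6,7,8,9,12,13,14,15,16}

S ∩ R = {2,4,6,9,12,13,14}
(S ∩ R) ∪ R = {1,2,4,5,6,7,8,9,12,13,14,15,16}
((S ∩ R) ∪ R) ∖ P = {1,2,4,9,12,13,14,16}
Q ∪ P = {1,2,3,4,5,6,7,8,9,10,12,13,14,15,16,17}
P △ (Q ∪ P) = {1,2,4,9,10,12,13,14,16,17}
(((S ∩ R) ∪ R) ∖ P) ∖ (P △ (Q ∪ P)) = {}
S ∪ ((((S ∩ R) ∪ R) ∖ P) ∖ (P △ (Q ∪ P))) = {2,4,6,9,12,13,14}
R ∪ (S ∪ ((((S ∩ R) ∪ R) ∖ P) ∖ (P △ (Q ∪ P)))) = {1,2,4,5,6,7,8,9,12,13,14,15,16}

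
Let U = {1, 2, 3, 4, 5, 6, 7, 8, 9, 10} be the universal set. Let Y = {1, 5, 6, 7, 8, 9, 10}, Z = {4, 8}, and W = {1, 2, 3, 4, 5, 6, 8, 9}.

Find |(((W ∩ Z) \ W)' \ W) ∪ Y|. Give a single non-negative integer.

W ∩ Z = {4, 8}
(W ∩ Z) \ W = {}
((W ∩ Z) \ W)' = {1, 2, 3, 4, 5, 6, 7, 8, 9, 10}
((W ∩ Z) \ W)' \ W = {7, 10}
(((W ∩ Z) \ W)' \ W) ∪ Y = {1, 5, 6, 7, 8, 9, 10}
|(((W ∩ Z) \ W)' \ W) ∪ Y| = 7

7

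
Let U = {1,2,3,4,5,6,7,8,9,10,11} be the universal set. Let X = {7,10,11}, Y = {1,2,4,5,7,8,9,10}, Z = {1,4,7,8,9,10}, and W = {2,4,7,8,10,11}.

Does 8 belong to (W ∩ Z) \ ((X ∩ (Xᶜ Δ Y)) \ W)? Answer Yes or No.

8 ∈ W and 8 ∈ Z, so 8 ∈ W ∩ Z
8 ∉ X, so 8 ∈ Xᶜ
8 ∈ Xᶜ and 8 ∈ Y, so 8 ∉ Xᶜ Δ Y
8 ∉ X and 8 ∉ (Xᶜ Δ Y), so 8 ∉ X ∩ (Xᶜ Δ Y)
8 ∉ (X ∩ (Xᶜ Δ Y)) and 8 ∈ W, so 8 ∉ (X ∩ (Xᶜ Δ Y)) \ W
8 ∈ (W ∩ Z) and 8 ∉ ((X ∩ (Xᶜ Δ Y)) \ W), so 8 ∈ (W ∩ Z) \ ((X ∩ (Xᶜ Δ Y)) \ W)

Yes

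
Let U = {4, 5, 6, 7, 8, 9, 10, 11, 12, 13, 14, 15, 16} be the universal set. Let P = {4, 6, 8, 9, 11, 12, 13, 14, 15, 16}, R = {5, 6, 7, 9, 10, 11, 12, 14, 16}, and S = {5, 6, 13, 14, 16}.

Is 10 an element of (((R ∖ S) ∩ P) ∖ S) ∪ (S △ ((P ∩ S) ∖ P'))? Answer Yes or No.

No

10 ∈ R and 10 ∉ S, so 10 ∈ R ∖ S
10 ∈ (R ∖ S) and 10 ∉ P, so 10 ∉ (R ∖ S) ∩ P
10 ∉ ((R ∖ S) ∩ P) and 10 ∉ S, so 10 ∉ ((R ∖ S) ∩ P) ∖ S
10 ∉ P and 10 ∉ S, so 10 ∉ P ∩ S
10 ∉ P, so 10 ∈ P'
10 ∉ (P ∩ S) and 10 ∈ P', so 10 ∉ (P ∩ S) ∖ P'
10 ∉ S and 10 ∉ ((P ∩ S) ∖ P'), so 10 ∉ S △ ((P ∩ S) ∖ P')
10 ∉ (((R ∖ S) ∩ P) ∖ S) and 10 ∉ (S △ ((P ∩ S) ∖ P')), so 10 ∉ (((R ∖ S) ∩ P) ∖ S) ∪ (S △ ((P ∩ S) ∖ P'))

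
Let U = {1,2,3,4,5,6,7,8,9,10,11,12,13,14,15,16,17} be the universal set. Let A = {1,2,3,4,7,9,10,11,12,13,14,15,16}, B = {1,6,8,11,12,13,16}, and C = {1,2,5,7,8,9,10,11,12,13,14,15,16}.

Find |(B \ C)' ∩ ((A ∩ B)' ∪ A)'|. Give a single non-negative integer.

0

B \ C = {6}
(B \ C)' = {1,2,3,4,5,7,8,9,10,11,12,13,14,15,16,17}
A ∩ B = {1,11,12,13,16}
(A ∩ B)' = {2,3,4,5,6,7,8,9,10,14,15,17}
(A ∩ B)' ∪ A = {1,2,3,4,5,6,7,8,9,10,11,12,13,14,15,16,17}
((A ∩ B)' ∪ A)' = {}
(B \ C)' ∩ ((A ∩ B)' ∪ A)' = {}
|(B \ C)' ∩ ((A ∩ B)' ∪ A)'| = 0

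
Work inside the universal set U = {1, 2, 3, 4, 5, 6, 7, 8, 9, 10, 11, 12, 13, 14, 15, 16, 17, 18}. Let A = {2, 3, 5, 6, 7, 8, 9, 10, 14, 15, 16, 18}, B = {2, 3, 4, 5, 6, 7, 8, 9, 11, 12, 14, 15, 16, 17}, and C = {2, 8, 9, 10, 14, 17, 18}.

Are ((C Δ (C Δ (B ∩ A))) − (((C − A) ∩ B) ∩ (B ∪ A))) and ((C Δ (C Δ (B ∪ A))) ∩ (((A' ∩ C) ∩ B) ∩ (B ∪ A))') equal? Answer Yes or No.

No

B ∩ A = {2, 3, 5, 6, 7, 8, 9, 14, 15, 16}
C Δ (B ∩ A) = {3, 5, 6, 7, 10, 15, 16, 17, 18}
C Δ (C Δ (B ∩ A)) = {2, 3, 5, 6, 7, 8, 9, 14, 15, 16}
C − A = {17}
(C − A) ∩ B = {17}
B ∪ A = {2, 3, 4, 5, 6, 7, 8, 9, 10, 11, 12, 14, 15, 16, 17, 18}
((C − A) ∩ B) ∩ (B ∪ A) = {17}
(C Δ (C Δ (B ∩ A))) − (((C − A) ∩ B) ∩ (B ∪ A)) = {2, 3, 5, 6, 7, 8, 9, 14, 15, 16}
C Δ (B ∪ A) = {3, 4, 5, 6, 7, 11, 12, 15, 16}
C Δ (C Δ (B ∪ A)) = {2, 3, 4, 5, 6, 7, 8, 9, 10, 11, 12, 14, 15, 16, 17, 18}
A' = {1, 4, 11, 12, 13, 17}
A' ∩ C = {17}
(A' ∩ C) ∩ B = {17}
((A' ∩ C) ∩ B) ∩ (B ∪ A) = {17}
(((A' ∩ C) ∩ B) ∩ (B ∪ A))' = {1, 2, 3, 4, 5, 6, 7, 8, 9, 10, 11, 12, 13, 14, 15, 16, 18}
(C Δ (C Δ (B ∪ A))) ∩ (((A' ∩ C) ∩ B) ∩ (B ∪ A))' = {2, 3, 4, 5, 6, 7, 8, 9, 10, 11, 12, 14, 15, 16, 18}
4 ∈ (C Δ (C Δ (B ∪ A))) ∩ (((A' ∩ C) ∩ B) ∩ (B ∪ A))' but 4 ∉ (C Δ (C Δ (B ∩ A))) − (((C − A) ∩ B) ∩ (B ∪ A)), so they differ.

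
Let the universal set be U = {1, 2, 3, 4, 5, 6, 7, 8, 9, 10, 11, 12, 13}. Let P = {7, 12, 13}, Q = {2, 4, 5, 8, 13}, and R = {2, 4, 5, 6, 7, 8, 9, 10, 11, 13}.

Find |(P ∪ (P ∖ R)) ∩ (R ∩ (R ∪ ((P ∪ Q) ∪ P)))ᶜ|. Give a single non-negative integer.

1

P ∖ R = {12}
P ∪ (P ∖ R) = {7, 12, 13}
P ∪ Q = {2, 4, 5, 7, 8, 12, 13}
(P ∪ Q) ∪ P = {2, 4, 5, 7, 8, 12, 13}
R ∪ ((P ∪ Q) ∪ P) = {2, 4, 5, 6, 7, 8, 9, 10, 11, 12, 13}
R ∩ (R ∪ ((P ∪ Q) ∪ P)) = {2, 4, 5, 6, 7, 8, 9, 10, 11, 13}
(R ∩ (R ∪ ((P ∪ Q) ∪ P)))ᶜ = {1, 3, 12}
(P ∪ (P ∖ R)) ∩ (R ∩ (R ∪ ((P ∪ Q) ∪ P)))ᶜ = {12}
|(P ∪ (P ∖ R)) ∩ (R ∩ (R ∪ ((P ∪ Q) ∪ P)))ᶜ| = 1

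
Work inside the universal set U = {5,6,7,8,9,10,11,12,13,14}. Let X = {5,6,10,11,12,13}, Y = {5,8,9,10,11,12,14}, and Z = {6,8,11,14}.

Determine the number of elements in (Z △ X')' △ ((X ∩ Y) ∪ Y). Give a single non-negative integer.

3

X' = {7,8,9,14}
Z △ X' = {6,7,9,11}
(Z △ X')' = {5,8,10,12,13,14}
X ∩ Y = {5,10,11,12}
(X ∩ Y) ∪ Y = {5,8,9,10,11,12,14}
(Z △ X')' △ ((X ∩ Y) ∪ Y) = {9,11,13}
|(Z △ X')' △ ((X ∩ Y) ∪ Y)| = 3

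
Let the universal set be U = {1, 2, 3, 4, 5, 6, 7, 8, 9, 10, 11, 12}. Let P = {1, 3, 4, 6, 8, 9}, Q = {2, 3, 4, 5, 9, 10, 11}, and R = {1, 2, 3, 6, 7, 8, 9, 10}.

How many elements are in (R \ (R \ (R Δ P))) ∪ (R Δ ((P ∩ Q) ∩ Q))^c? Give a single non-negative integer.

8

R Δ P = {2, 4, 7, 10}
R \ (R Δ P) = {1, 3, 6, 8, 9}
R \ (R \ (R Δ P)) = {2, 7, 10}
P ∩ Q = {3, 4, 9}
(P ∩ Q) ∩ Q = {3, 4, 9}
R Δ ((P ∩ Q) ∩ Q) = {1, 2, 4, 6, 7, 8, 10}
(R Δ ((P ∩ Q) ∩ Q))^c = {3, 5, 9, 11, 12}
(R \ (R \ (R Δ P))) ∪ (R Δ ((P ∩ Q) ∩ Q))^c = {2, 3, 5, 7, 9, 10, 11, 12}
|(R \ (R \ (R Δ P))) ∪ (R Δ ((P ∩ Q) ∩ Q))^c| = 8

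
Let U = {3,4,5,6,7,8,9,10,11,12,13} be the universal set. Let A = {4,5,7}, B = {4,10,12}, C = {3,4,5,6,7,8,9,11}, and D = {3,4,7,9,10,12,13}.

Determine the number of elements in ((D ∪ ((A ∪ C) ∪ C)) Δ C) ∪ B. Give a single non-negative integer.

4

A ∪ C = {3,4,5,6,7,8,9,11}
(A ∪ C) ∪ C = {3,4,5,6,7,8,9,11}
D ∪ ((A ∪ C) ∪ C) = {3,4,5,6,7,8,9,10,11,12,13}
(D ∪ ((A ∪ C) ∪ C)) Δ C = {10,12,13}
((D ∪ ((A ∪ C) ∪ C)) Δ C) ∪ B = {4,10,12,13}
|((D ∪ ((A ∪ C) ∪ C)) Δ C) ∪ B| = 4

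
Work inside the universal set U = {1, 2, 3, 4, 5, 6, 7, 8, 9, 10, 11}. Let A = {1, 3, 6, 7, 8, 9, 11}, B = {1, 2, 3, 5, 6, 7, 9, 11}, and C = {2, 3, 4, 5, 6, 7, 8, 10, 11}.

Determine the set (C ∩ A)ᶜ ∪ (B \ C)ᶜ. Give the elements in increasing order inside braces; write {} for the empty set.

{1, 2, 3, 4, 5, 6, 7, 8, 9, 10, 11}

C ∩ A = {3, 6, 7, 8, 11}
(C ∩ A)ᶜ = {1, 2, 4, 5, 9, 10}
B \ C = {1, 9}
(B \ C)ᶜ = {2, 3, 4, 5, 6, 7, 8, 10, 11}
(C ∩ A)ᶜ ∪ (B \ C)ᶜ = {1, 2, 3, 4, 5, 6, 7, 8, 9, 10, 11}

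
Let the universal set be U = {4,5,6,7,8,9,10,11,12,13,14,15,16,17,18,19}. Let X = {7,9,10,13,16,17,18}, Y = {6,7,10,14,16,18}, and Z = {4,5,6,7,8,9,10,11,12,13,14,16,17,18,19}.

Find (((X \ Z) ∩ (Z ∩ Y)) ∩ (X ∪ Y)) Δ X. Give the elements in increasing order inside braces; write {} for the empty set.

X \ Z = {}
Z ∩ Y = {6,7,10,14,16,18}
(X \ Z) ∩ (Z ∩ Y) = {}
X ∪ Y = {6,7,9,10,13,14,16,17,18}
((X \ Z) ∩ (Z ∩ Y)) ∩ (X ∪ Y) = {}
(((X \ Z) ∩ (Z ∩ Y)) ∩ (X ∪ Y)) Δ X = {7,9,10,13,16,17,18}

{7,9,10,13,16,17,18}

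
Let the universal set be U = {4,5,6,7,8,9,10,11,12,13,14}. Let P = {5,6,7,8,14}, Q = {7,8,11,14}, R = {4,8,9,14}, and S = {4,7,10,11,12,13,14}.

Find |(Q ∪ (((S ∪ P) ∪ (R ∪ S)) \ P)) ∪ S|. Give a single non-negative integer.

9

S ∪ P = {4,5,6,7,8,10,11,12,13,14}
R ∪ S = {4,7,8,9,10,11,12,13,14}
(S ∪ P) ∪ (R ∪ S) = {4,5,6,7,8,9,10,11,12,13,14}
((S ∪ P) ∪ (R ∪ S)) \ P = {4,9,10,11,12,13}
Q ∪ (((S ∪ P) ∪ (R ∪ S)) \ P) = {4,7,8,9,10,11,12,13,14}
(Q ∪ (((S ∪ P) ∪ (R ∪ S)) \ P)) ∪ S = {4,7,8,9,10,11,12,13,14}
|(Q ∪ (((S ∪ P) ∪ (R ∪ S)) \ P)) ∪ S| = 9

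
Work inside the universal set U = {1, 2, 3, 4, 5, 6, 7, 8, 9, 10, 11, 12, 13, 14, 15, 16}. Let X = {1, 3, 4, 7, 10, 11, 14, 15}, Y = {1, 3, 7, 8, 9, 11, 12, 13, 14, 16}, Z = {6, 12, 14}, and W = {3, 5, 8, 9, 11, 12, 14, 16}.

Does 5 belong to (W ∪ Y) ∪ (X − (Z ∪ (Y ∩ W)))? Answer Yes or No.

5 ∈ W and 5 ∉ Y, so 5 ∈ W ∪ Y
5 ∉ Y and 5 ∈ W, so 5 ∉ Y ∩ W
5 ∉ Z and 5 ∉ (Y ∩ W), so 5 ∉ Z ∪ (Y ∩ W)
5 ∉ X and 5 ∉ (Z ∪ (Y ∩ W)), so 5 ∉ X − (Z ∪ (Y ∩ W))
5 ∈ (W ∪ Y) and 5 ∉ (X − (Z ∪ (Y ∩ W))), so 5 ∈ (W ∪ Y) ∪ (X − (Z ∪ (Y ∩ W)))

Yes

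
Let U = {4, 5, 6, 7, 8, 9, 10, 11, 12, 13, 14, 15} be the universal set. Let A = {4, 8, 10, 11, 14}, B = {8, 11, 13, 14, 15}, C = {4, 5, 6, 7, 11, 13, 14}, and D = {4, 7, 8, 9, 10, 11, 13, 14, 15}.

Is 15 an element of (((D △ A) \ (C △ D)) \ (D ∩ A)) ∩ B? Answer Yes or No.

15 ∈ D and 15 ∉ A, so 15 ∈ D △ A
15 ∉ C and 15 ∈ D, so 15 ∈ C △ D
15 ∈ (D △ A) and 15 ∈ (C △ D), so 15 ∉ (D △ A) \ (C △ D)
15 ∈ D and 15 ∉ A, so 15 ∉ D ∩ A
15 ∉ ((D △ A) \ (C △ D)) and 15 ∉ (D ∩ A), so 15 ∉ ((D △ A) \ (C △ D)) \ (D ∩ A)
15 ∉ (((D △ A) \ (C △ D)) \ (D ∩ A)) and 15 ∈ B, so 15 ∉ (((D △ A) \ (C △ D)) \ (D ∩ A)) ∩ B

No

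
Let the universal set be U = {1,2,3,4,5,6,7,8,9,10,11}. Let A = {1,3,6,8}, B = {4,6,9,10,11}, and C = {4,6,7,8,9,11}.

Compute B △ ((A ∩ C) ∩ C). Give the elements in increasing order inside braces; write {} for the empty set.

A ∩ C = {6,8}
(A ∩ C) ∩ C = {6,8}
B △ ((A ∩ C) ∩ C) = {4,8,9,10,11}

{4,8,9,10,11}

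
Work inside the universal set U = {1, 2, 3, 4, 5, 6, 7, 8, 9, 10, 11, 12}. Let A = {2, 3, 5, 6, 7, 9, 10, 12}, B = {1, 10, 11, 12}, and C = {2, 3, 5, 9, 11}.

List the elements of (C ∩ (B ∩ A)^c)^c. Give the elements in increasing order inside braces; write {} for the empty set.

{1, 4, 6, 7, 8, 10, 12}

B ∩ A = {10, 12}
(B ∩ A)^c = {1, 2, 3, 4, 5, 6, 7, 8, 9, 11}
C ∩ (B ∩ A)^c = {2, 3, 5, 9, 11}
(C ∩ (B ∩ A)^c)^c = {1, 4, 6, 7, 8, 10, 12}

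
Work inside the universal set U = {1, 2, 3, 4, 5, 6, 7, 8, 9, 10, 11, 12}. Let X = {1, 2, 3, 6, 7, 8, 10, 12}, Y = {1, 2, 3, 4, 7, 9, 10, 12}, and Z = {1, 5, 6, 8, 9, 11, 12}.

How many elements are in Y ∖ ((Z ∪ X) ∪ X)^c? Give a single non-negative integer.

7

Z ∪ X = {1, 2, 3, 5, 6, 7, 8, 9, 10, 11, 12}
(Z ∪ X) ∪ X = {1, 2, 3, 5, 6, 7, 8, 9, 10, 11, 12}
((Z ∪ X) ∪ X)^c = {4}
Y ∖ ((Z ∪ X) ∪ X)^c = {1, 2, 3, 7, 9, 10, 12}
|Y ∖ ((Z ∪ X) ∪ X)^c| = 7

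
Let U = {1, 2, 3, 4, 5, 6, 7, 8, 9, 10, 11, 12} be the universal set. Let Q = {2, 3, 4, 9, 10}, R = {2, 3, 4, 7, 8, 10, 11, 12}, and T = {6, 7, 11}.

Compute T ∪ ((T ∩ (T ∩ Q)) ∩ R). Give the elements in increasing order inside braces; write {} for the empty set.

{6, 7, 11}

T ∩ Q = {}
T ∩ (T ∩ Q) = {}
(T ∩ (T ∩ Q)) ∩ R = {}
T ∪ ((T ∩ (T ∩ Q)) ∩ R) = {6, 7, 11}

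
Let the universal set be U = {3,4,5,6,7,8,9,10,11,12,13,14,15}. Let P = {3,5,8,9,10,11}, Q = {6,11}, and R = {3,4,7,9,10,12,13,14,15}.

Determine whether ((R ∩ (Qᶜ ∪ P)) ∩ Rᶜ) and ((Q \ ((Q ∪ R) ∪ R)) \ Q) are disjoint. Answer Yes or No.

Yes

Qᶜ = {3,4,5,7,8,9,10,12,13,14,15}
Qᶜ ∪ P = {3,4,5,7,8,9,10,11,12,13,14,15}
R ∩ (Qᶜ ∪ P) = {3,4,7,9,10,12,13,14,15}
Rᶜ = {5,6,8,11}
(R ∩ (Qᶜ ∪ P)) ∩ Rᶜ = {}
Q ∪ R = {3,4,6,7,9,10,11,12,13,14,15}
(Q ∪ R) ∪ R = {3,4,6,7,9,10,11,12,13,14,15}
Q \ ((Q ∪ R) ∪ R) = {}
(Q \ ((Q ∪ R) ∪ R)) \ Q = {}
{} and {} share no elements.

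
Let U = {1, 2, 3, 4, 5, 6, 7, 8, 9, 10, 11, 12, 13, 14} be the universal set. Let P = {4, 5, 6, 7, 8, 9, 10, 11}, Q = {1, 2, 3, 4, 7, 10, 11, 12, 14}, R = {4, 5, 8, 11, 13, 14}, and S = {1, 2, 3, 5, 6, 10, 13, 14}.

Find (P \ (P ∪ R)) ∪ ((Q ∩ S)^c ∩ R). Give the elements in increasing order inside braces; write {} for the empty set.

{4, 5, 8, 11, 13}

P ∪ R = {4, 5, 6, 7, 8, 9, 10, 11, 13, 14}
P \ (P ∪ R) = {}
Q ∩ S = {1, 2, 3, 10, 14}
(Q ∩ S)^c = {4, 5, 6, 7, 8, 9, 11, 12, 13}
(Q ∩ S)^c ∩ R = {4, 5, 8, 11, 13}
(P \ (P ∪ R)) ∪ ((Q ∩ S)^c ∩ R) = {4, 5, 8, 11, 13}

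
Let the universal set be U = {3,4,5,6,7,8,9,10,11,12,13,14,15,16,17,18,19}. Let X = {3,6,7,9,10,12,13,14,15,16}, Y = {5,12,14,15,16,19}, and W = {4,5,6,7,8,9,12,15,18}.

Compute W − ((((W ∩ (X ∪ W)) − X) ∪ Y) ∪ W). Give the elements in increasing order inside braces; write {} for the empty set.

X ∪ W = {3,4,5,6,7,8,9,10,12,13,14,15,16,18}
W ∩ (X ∪ W) = {4,5,6,7,8,9,12,15,18}
(W ∩ (X ∪ W)) − X = {4,5,8,18}
((W ∩ (X ∪ W)) − X) ∪ Y = {4,5,8,12,14,15,16,18,19}
(((W ∩ (X ∪ W)) − X) ∪ Y) ∪ W = {4,5,6,7,8,9,12,14,15,16,18,19}
W − ((((W ∩ (X ∪ W)) − X) ∪ Y) ∪ W) = {}

{}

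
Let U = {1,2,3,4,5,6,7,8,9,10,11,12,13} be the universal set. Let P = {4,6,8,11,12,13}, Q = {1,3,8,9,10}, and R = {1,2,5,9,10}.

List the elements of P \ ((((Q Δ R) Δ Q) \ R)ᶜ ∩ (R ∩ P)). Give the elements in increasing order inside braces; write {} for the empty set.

Q Δ R = {2,3,5,8}
(Q Δ R) Δ Q = {1,2,5,9,10}
((Q Δ R) Δ Q) \ R = {}
(((Q Δ R) Δ Q) \ R)ᶜ = {1,2,3,4,5,6,7,8,9,10,11,12,13}
R ∩ P = {}
(((Q Δ R) Δ Q) \ R)ᶜ ∩ (R ∩ P) = {}
P \ ((((Q Δ R) Δ Q) \ R)ᶜ ∩ (R ∩ P)) = {4,6,8,11,12,13}

{4,6,8,11,12,13}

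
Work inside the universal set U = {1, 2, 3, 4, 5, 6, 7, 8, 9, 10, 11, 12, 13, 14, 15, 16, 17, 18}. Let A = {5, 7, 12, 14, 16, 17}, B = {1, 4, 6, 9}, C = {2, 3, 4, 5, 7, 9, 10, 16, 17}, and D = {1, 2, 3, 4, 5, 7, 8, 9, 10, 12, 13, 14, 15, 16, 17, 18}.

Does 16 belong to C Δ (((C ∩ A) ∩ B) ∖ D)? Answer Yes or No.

16 ∈ C and 16 ∈ A, so 16 ∈ C ∩ A
16 ∈ (C ∩ A) and 16 ∉ B, so 16 ∉ (C ∩ A) ∩ B
16 ∉ ((C ∩ A) ∩ B) and 16 ∈ D, so 16 ∉ ((C ∩ A) ∩ B) ∖ D
16 ∈ C and 16 ∉ (((C ∩ A) ∩ B) ∖ D), so 16 ∈ C Δ (((C ∩ A) ∩ B) ∖ D)

Yes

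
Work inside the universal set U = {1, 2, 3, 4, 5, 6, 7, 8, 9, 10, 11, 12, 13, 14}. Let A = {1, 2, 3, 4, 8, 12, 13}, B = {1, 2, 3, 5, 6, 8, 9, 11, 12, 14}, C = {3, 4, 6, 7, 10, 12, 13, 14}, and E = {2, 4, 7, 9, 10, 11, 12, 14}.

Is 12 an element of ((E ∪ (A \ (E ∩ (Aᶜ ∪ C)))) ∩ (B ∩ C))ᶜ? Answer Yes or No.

No

12 ∈ A, so 12 ∉ Aᶜ
12 ∉ Aᶜ and 12 ∈ C, so 12 ∈ Aᶜ ∪ C
12 ∈ E and 12 ∈ (Aᶜ ∪ C), so 12 ∈ E ∩ (Aᶜ ∪ C)
12 ∈ A and 12 ∈ (E ∩ (Aᶜ ∪ C)), so 12 ∉ A \ (E ∩ (Aᶜ ∪ C))
12 ∈ E and 12 ∉ (A \ (E ∩ (Aᶜ ∪ C))), so 12 ∈ E ∪ (A \ (E ∩ (Aᶜ ∪ C)))
12 ∈ B and 12 ∈ C, so 12 ∈ B ∩ C
12 ∈ (E ∪ (A \ (E ∩ (Aᶜ ∪ C)))) and 12 ∈ (B ∩ C), so 12 ∈ (E ∪ (A \ (E ∩ (Aᶜ ∪ C)))) ∩ (B ∩ C)
12 ∉ ((E ∪ (A \ (E ∩ (Aᶜ ∪ C)))) ∩ (B ∩ C))ᶜ since 12 ∈ ((E ∪ (A \ (E ∩ (Aᶜ ∪ C)))) ∩ (B ∩ C))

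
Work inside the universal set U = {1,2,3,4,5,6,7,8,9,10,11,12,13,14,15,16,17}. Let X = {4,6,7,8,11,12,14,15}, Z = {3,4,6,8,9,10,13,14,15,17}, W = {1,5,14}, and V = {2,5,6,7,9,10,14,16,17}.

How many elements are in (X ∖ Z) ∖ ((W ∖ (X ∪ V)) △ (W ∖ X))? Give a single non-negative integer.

3

X ∖ Z = {7,11,12}
X ∪ V = {2,4,5,6,7,8,9,10,11,12,14,15,16,17}
W ∖ (X ∪ V) = {1}
W ∖ X = {1,5}
(W ∖ (X ∪ V)) △ (W ∖ X) = {5}
(X ∖ Z) ∖ ((W ∖ (X ∪ V)) △ (W ∖ X)) = {7,11,12}
|(X ∖ Z) ∖ ((W ∖ (X ∪ V)) △ (W ∖ X))| = 3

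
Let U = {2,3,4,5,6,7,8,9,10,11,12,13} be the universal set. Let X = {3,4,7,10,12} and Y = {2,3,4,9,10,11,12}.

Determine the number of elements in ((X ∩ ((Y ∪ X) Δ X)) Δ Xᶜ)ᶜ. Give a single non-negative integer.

5

Y ∪ X = {2,3,4,7,9,10,11,12}
(Y ∪ X) Δ X = {2,9,11}
X ∩ ((Y ∪ X) Δ X) = {}
Xᶜ = {2,5,6,8,9,11,13}
(X ∩ ((Y ∪ X) Δ X)) Δ Xᶜ = {2,5,6,8,9,11,13}
((X ∩ ((Y ∪ X) Δ X)) Δ Xᶜ)ᶜ = {3,4,7,10,12}
|((X ∩ ((Y ∪ X) Δ X)) Δ Xᶜ)ᶜ| = 5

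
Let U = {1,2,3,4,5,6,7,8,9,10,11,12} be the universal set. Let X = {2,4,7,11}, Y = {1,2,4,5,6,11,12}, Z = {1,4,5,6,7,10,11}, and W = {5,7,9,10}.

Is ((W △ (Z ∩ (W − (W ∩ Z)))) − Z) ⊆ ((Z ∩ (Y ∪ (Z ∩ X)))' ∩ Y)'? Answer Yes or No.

W ∩ Z = {5,7,10}
W − (W ∩ Z) = {9}
Z ∩ (W − (W ∩ Z)) = {}
W △ (Z ∩ (W − (W ∩ Z))) = {5,7,9,10}
(W △ (Z ∩ (W − (W ∩ Z)))) − Z = {9}
Z ∩ X = {4,7,11}
Y ∪ (Z ∩ X) = {1,2,4,5,6,7,11,12}
Z ∩ (Y ∪ (Z ∩ X)) = {1,4,5,6,7,11}
(Z ∩ (Y ∪ (Z ∩ X)))' = {2,3,8,9,10,12}
(Z ∩ (Y ∪ (Z ∩ X)))' ∩ Y = {2,12}
((Z ∩ (Y ∪ (Z ∩ X)))' ∩ Y)' = {1,3,4,5,6,7,8,9,10,11}
Every element of {9} is in {1,3,4,5,6,7,8,9,10,11}, so (W △ (Z ∩ (W − (W ∩ Z)))) − Z ⊆ ((Z ∩ (Y ∪ (Z ∩ X)))' ∩ Y)'.

Yes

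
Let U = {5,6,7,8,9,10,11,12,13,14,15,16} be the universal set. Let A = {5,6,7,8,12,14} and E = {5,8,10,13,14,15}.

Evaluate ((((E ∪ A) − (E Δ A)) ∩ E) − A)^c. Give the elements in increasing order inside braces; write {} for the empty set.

{5,6,7,8,9,10,11,12,13,14,15,16}

E ∪ A = {5,6,7,8,10,12,13,14,15}
E Δ A = {6,7,10,12,13,15}
(E ∪ A) − (E Δ A) = {5,8,14}
((E ∪ A) − (E Δ A)) ∩ E = {5,8,14}
(((E ∪ A) − (E Δ A)) ∩ E) − A = {}
((((E ∪ A) − (E Δ A)) ∩ E) − A)^c = {5,6,7,8,9,10,11,12,13,14,15,16}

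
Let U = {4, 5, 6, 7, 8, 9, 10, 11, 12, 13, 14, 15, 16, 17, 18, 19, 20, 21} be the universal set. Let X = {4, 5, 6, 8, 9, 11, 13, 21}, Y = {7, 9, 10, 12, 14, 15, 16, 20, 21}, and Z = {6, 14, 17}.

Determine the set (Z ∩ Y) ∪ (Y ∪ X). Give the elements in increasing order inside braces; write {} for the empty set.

{4, 5, 6, 7, 8, 9, 10, 11, 12, 13, 14, 15, 16, 20, 21}

Z ∩ Y = {14}
Y ∪ X = {4, 5, 6, 7, 8, 9, 10, 11, 12, 13, 14, 15, 16, 20, 21}
(Z ∩ Y) ∪ (Y ∪ X) = {4, 5, 6, 7, 8, 9, 10, 11, 12, 13, 14, 15, 16, 20, 21}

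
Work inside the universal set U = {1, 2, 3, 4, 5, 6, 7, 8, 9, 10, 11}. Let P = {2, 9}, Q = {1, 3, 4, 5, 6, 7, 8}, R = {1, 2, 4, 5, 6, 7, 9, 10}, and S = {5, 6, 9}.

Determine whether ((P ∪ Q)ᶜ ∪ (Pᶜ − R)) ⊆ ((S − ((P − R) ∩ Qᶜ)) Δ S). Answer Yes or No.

P ∪ Q = {1, 2, 3, 4, 5, 6, 7, 8, 9}
(P ∪ Q)ᶜ = {10, 11}
Pᶜ = {1, 3, 4, 5, 6, 7, 8, 10, 11}
Pᶜ − R = {3, 8, 11}
(P ∪ Q)ᶜ ∪ (Pᶜ − R) = {3, 8, 10, 11}
P − R = {}
Qᶜ = {2, 9, 10, 11}
(P − R) ∩ Qᶜ = {}
S − ((P − R) ∩ Qᶜ) = {5, 6, 9}
(S − ((P − R) ∩ Qᶜ)) Δ S = {}
3 ∈ (P ∪ Q)ᶜ ∪ (Pᶜ − R) but 3 ∉ (S − ((P − R) ∩ Qᶜ)) Δ S, so the inclusion fails.

No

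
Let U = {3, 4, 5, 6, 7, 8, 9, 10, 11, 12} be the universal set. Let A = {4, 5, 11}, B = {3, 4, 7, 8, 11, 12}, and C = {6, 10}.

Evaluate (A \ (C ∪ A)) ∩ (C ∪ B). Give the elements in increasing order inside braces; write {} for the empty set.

{}

C ∪ A = {4, 5, 6, 10, 11}
A \ (C ∪ A) = {}
C ∪ B = {3, 4, 6, 7, 8, 10, 11, 12}
(A \ (C ∪ A)) ∩ (C ∪ B) = {}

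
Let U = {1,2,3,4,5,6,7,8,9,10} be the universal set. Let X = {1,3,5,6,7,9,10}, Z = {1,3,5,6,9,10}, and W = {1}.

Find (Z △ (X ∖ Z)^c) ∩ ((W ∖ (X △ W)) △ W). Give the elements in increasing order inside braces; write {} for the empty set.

{}

X ∖ Z = {7}
(X ∖ Z)^c = {1,2,3,4,5,6,8,9,10}
Z △ (X ∖ Z)^c = {2,4,8}
X △ W = {3,5,6,7,9,10}
W ∖ (X △ W) = {1}
(W ∖ (X △ W)) △ W = {}
(Z △ (X ∖ Z)^c) ∩ ((W ∖ (X △ W)) △ W) = {}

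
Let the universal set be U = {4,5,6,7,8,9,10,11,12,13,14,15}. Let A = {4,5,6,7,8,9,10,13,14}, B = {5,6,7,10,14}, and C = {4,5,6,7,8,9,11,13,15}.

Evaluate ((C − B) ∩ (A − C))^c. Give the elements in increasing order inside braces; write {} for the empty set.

C − B = {4,8,9,11,13,15}
A − C = {10,14}
(C − B) ∩ (A − C) = {}
((C − B) ∩ (A − C))^c = {4,5,6,7,8,9,10,11,12,13,14,15}

{4,5,6,7,8,9,10,11,12,13,14,15}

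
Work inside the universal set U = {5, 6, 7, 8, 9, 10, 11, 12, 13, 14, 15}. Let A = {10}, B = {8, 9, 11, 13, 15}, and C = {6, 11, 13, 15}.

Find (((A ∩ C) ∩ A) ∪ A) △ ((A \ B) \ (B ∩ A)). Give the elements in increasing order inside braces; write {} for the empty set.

A ∩ C = {}
(A ∩ C) ∩ A = {}
((A ∩ C) ∩ A) ∪ A = {10}
A \ B = {10}
B ∩ A = {}
(A \ B) \ (B ∩ A) = {10}
(((A ∩ C) ∩ A) ∪ A) △ ((A \ B) \ (B ∩ A)) = {}

{}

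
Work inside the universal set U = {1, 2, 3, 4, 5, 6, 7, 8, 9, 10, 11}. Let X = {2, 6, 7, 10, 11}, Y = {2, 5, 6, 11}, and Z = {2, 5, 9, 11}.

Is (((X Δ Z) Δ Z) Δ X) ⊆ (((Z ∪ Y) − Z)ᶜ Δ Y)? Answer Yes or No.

Yes

X Δ Z = {5, 6, 7, 9, 10}
(X Δ Z) Δ Z = {2, 6, 7, 10, 11}
((X Δ Z) Δ Z) Δ X = {}
Z ∪ Y = {2, 5, 6, 9, 11}
(Z ∪ Y) − Z = {6}
((Z ∪ Y) − Z)ᶜ = {1, 2, 3, 4, 5, 7, 8, 9, 10, 11}
((Z ∪ Y) − Z)ᶜ Δ Y = {1, 3, 4, 6, 7, 8, 9, 10}
Every element of {} is in {1, 3, 4, 6, 7, 8, 9, 10}, so ((X Δ Z) Δ Z) Δ X ⊆ ((Z ∪ Y) − Z)ᶜ Δ Y.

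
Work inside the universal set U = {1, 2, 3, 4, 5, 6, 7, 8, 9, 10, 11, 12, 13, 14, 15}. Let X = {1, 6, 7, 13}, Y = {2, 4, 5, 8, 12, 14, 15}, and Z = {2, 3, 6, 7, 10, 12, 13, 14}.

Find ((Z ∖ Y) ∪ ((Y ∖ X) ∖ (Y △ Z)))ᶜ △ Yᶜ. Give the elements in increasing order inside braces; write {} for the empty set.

{3, 4, 5, 6, 7, 8, 10, 13, 15}

Z ∖ Y = {3, 6, 7, 10, 13}
Y ∖ X = {2, 4, 5, 8, 12, 14, 15}
Y △ Z = {3, 4, 5, 6, 7, 8, 10, 13, 15}
(Y ∖ X) ∖ (Y △ Z) = {2, 12, 14}
(Z ∖ Y) ∪ ((Y ∖ X) ∖ (Y △ Z)) = {2, 3, 6, 7, 10, 12, 13, 14}
((Z ∖ Y) ∪ ((Y ∖ X) ∖ (Y △ Z)))ᶜ = {1, 4, 5, 8, 9, 11, 15}
Yᶜ = {1, 3, 6, 7, 9, 10, 11, 13}
((Z ∖ Y) ∪ ((Y ∖ X) ∖ (Y △ Z)))ᶜ △ Yᶜ = {3, 4, 5, 6, 7, 8, 10, 13, 15}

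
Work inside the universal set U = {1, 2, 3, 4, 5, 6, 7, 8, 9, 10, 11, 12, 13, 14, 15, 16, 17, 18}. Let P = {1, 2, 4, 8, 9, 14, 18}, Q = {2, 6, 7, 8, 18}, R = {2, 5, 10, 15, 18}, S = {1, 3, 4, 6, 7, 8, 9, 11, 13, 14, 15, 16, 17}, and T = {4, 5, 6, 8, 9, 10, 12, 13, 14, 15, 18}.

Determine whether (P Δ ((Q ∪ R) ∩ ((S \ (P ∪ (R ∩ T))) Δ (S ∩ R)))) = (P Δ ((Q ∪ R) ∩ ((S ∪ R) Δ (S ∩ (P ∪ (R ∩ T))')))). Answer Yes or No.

No

Q ∪ R = {2, 5, 6, 7, 8, 10, 15, 18}
R ∩ T = {5, 10, 15, 18}
P ∪ (R ∩ T) = {1, 2, 4, 5, 8, 9, 10, 14, 15, 18}
S \ (P ∪ (R ∩ T)) = {3, 6, 7, 11, 13, 16, 17}
S ∩ R = {15}
(S \ (P ∪ (R ∩ T))) Δ (S ∩ R) = {3, 6, 7, 11, 13, 15, 16, 17}
(Q ∪ R) ∩ ((S \ (P ∪ (R ∩ T))) Δ (S ∩ R)) = {6, 7, 15}
P Δ ((Q ∪ R) ∩ ((S \ (P ∪ (R ∩ T))) Δ (S ∩ R))) = {1, 2, 4, 6, 7, 8, 9, 14, 15, 18}
S ∪ R = {1, 2, 3, 4, 5, 6, 7, 8, 9, 10, 11, 13, 14, 15, 16, 17, 18}
(P ∪ (R ∩ T))' = {3, 6, 7, 11, 12, 13, 16, 17}
S ∩ (P ∪ (R ∩ T))' = {3, 6, 7, 11, 13, 16, 17}
(S ∪ R) Δ (S ∩ (P ∪ (R ∩ T))') = {1, 2, 4, 5, 8, 9, 10, 14, 15, 18}
(Q ∪ R) ∩ ((S ∪ R) Δ (S ∩ (P ∪ (R ∩ T))')) = {2, 5, 8, 10, 15, 18}
P Δ ((Q ∪ R) ∩ ((S ∪ R) Δ (S ∩ (P ∪ (R ∩ T))'))) = {1, 4, 5, 9, 10, 14, 15}
2 ∈ P Δ ((Q ∪ R) ∩ ((S \ (P ∪ (R ∩ T))) Δ (S ∩ R))) but 2 ∉ P Δ ((Q ∪ R) ∩ ((S ∪ R) Δ (S ∩ (P ∪ (R ∩ T))'))), so they differ.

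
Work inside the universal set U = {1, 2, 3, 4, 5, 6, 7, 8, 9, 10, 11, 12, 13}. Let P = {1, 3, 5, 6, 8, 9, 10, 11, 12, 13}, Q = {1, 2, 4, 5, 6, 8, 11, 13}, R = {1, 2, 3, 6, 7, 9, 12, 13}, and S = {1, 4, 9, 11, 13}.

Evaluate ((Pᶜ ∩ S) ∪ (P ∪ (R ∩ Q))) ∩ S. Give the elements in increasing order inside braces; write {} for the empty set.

Pᶜ = {2, 4, 7}
Pᶜ ∩ S = {4}
R ∩ Q = {1, 2, 6, 13}
P ∪ (R ∩ Q) = {1, 2, 3, 5, 6, 8, 9, 10, 11, 12, 13}
(Pᶜ ∩ S) ∪ (P ∪ (R ∩ Q)) = {1, 2, 3, 4, 5, 6, 8, 9, 10, 11, 12, 13}
((Pᶜ ∩ S) ∪ (P ∪ (R ∩ Q))) ∩ S = {1, 4, 9, 11, 13}

{1, 4, 9, 11, 13}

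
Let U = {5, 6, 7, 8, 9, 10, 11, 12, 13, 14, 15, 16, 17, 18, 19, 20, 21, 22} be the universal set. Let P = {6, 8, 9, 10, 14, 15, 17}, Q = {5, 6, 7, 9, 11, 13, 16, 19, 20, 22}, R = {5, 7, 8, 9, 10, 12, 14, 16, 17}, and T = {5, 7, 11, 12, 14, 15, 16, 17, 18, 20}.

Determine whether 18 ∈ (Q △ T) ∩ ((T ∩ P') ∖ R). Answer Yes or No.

Yes

18 ∉ Q and 18 ∈ T, so 18 ∈ Q △ T
18 ∉ P, so 18 ∈ P'
18 ∈ T and 18 ∈ P', so 18 ∈ T ∩ P'
18 ∈ (T ∩ P') and 18 ∉ R, so 18 ∈ (T ∩ P') ∖ R
18 ∈ (Q △ T) and 18 ∈ ((T ∩ P') ∖ R), so 18 ∈ (Q △ T) ∩ ((T ∩ P') ∖ R)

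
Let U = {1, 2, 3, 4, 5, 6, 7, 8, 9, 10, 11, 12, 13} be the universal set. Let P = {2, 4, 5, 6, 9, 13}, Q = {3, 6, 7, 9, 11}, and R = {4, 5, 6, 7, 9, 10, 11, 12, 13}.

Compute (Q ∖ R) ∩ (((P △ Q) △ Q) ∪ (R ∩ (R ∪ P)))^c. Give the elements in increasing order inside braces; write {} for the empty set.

{3}

Q ∖ R = {3}
P △ Q = {2, 3, 4, 5, 7, 11, 13}
(P △ Q) △ Q = {2, 4, 5, 6, 9, 13}
R ∪ P = {2, 4, 5, 6, 7, 9, 10, 11, 12, 13}
R ∩ (R ∪ P) = {4, 5, 6, 7, 9, 10, 11, 12, 13}
((P △ Q) △ Q) ∪ (R ∩ (R ∪ P)) = {2, 4, 5, 6, 7, 9, 10, 11, 12, 13}
(((P △ Q) △ Q) ∪ (R ∩ (R ∪ P)))^c = {1, 3, 8}
(Q ∖ R) ∩ (((P △ Q) △ Q) ∪ (R ∩ (R ∪ P)))^c = {3}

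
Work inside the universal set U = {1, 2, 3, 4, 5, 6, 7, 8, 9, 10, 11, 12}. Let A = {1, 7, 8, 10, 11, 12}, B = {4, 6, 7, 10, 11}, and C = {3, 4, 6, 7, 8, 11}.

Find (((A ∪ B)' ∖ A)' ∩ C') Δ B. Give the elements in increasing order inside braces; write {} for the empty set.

{1, 4, 6, 7, 11, 12}

A ∪ B = {1, 4, 6, 7, 8, 10, 11, 12}
(A ∪ B)' = {2, 3, 5, 9}
(A ∪ B)' ∖ A = {2, 3, 5, 9}
((A ∪ B)' ∖ A)' = {1, 4, 6, 7, 8, 10, 11, 12}
C' = {1, 2, 5, 9, 10, 12}
((A ∪ B)' ∖ A)' ∩ C' = {1, 10, 12}
(((A ∪ B)' ∖ A)' ∩ C') Δ B = {1, 4, 6, 7, 11, 12}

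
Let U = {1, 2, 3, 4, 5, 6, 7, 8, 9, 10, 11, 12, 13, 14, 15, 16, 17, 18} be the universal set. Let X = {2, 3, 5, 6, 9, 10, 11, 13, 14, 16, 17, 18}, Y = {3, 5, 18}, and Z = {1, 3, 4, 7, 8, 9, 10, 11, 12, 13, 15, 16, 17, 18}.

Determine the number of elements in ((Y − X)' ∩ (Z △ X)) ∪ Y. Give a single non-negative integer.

12

Y − X = {}
(Y − X)' = {1, 2, 3, 4, 5, 6, 7, 8, 9, 10, 11, 12, 13, 14, 15, 16, 17, 18}
Z △ X = {1, 2, 4, 5, 6, 7, 8, 12, 14, 15}
(Y − X)' ∩ (Z △ X) = {1, 2, 4, 5, 6, 7, 8, 12, 14, 15}
((Y − X)' ∩ (Z △ X)) ∪ Y = {1, 2, 3, 4, 5, 6, 7, 8, 12, 14, 15, 18}
|((Y − X)' ∩ (Z △ X)) ∪ Y| = 12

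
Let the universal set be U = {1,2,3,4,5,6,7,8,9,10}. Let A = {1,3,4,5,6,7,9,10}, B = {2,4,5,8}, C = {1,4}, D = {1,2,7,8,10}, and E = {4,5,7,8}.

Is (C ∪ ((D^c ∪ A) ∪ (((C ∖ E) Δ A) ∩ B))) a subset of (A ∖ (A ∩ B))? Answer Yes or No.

D^c = {3,4,5,6,9}
D^c ∪ A = {1,3,4,5,6,7,9,10}
C ∖ E = {1}
(C ∖ E) Δ A = {3,4,5,6,7,9,10}
((C ∖ E) Δ A) ∩ B = {4,5}
(D^c ∪ A) ∪ (((C ∖ E) Δ A) ∩ B) = {1,3,4,5,6,7,9,10}
C ∪ ((D^c ∪ A) ∪ (((C ∖ E) Δ A) ∩ B)) = {1,3,4,5,6,7,9,10}
A ∩ B = {4,5}
A ∖ (A ∩ B) = {1,3,6,7,9,10}
4 ∈ C ∪ ((D^c ∪ A) ∪ (((C ∖ E) Δ A) ∩ B)) but 4 ∉ A ∖ (A ∩ B), so the inclusion fails.

No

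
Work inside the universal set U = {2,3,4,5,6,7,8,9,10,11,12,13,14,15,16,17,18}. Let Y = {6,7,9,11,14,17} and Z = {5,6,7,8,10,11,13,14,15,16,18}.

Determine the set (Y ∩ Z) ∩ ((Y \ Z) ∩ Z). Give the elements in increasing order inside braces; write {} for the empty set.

Y ∩ Z = {6,7,11,14}
Y \ Z = {9,17}
(Y \ Z) ∩ Z = {}
(Y ∩ Z) ∩ ((Y \ Z) ∩ Z) = {}

{}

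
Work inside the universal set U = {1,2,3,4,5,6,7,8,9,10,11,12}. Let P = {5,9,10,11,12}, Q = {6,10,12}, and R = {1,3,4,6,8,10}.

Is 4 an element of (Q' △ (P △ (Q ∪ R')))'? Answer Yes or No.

No

4 ∉ Q, so 4 ∈ Q'
4 ∈ R, so 4 ∉ R'
4 ∉ Q and 4 ∉ R', so 4 ∉ Q ∪ R'
4 ∉ P and 4 ∉ (Q ∪ R'), so 4 ∉ P △ (Q ∪ R')
4 ∈ Q' and 4 ∉ (P △ (Q ∪ R')), so 4 ∈ Q' △ (P △ (Q ∪ R'))
4 ∉ (Q' △ (P △ (Q ∪ R')))' since 4 ∈ (Q' △ (P △ (Q ∪ R')))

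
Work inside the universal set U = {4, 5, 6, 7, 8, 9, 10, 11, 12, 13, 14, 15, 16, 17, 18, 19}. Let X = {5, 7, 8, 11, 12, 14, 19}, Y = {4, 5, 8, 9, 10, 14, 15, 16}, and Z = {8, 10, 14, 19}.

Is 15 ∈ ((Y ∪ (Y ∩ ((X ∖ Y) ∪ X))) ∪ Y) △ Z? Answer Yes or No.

15 ∉ X and 15 ∈ Y, so 15 ∉ X ∖ Y
15 ∉ (X ∖ Y) and 15 ∉ X, so 15 ∉ (X ∖ Y) ∪ X
15 ∈ Y and 15 ∉ ((X ∖ Y) ∪ X), so 15 ∉ Y ∩ ((X ∖ Y) ∪ X)
15 ∈ Y and 15 ∉ (Y ∩ ((X ∖ Y) ∪ X)), so 15 ∈ Y ∪ (Y ∩ ((X ∖ Y) ∪ X))
15 ∈ (Y ∪ (Y ∩ ((X ∖ Y) ∪ X))) and 15 ∈ Y, so 15 ∈ (Y ∪ (Y ∩ ((X ∖ Y) ∪ X))) ∪ Y
15 ∈ ((Y ∪ (Y ∩ ((X ∖ Y) ∪ X))) ∪ Y) and 15 ∉ Z, so 15 ∈ ((Y ∪ (Y ∩ ((X ∖ Y) ∪ X))) ∪ Y) △ Z

Yes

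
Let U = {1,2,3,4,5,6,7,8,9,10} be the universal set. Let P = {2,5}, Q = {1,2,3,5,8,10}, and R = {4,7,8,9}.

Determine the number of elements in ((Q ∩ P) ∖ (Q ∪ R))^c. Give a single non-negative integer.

Q ∩ P = {2,5}
Q ∪ R = {1,2,3,4,5,7,8,9,10}
(Q ∩ P) ∖ (Q ∪ R) = {}
((Q ∩ P) ∖ (Q ∪ R))^c = {1,2,3,4,5,6,7,8,9,10}
|((Q ∩ P) ∖ (Q ∪ R))^c| = 10

10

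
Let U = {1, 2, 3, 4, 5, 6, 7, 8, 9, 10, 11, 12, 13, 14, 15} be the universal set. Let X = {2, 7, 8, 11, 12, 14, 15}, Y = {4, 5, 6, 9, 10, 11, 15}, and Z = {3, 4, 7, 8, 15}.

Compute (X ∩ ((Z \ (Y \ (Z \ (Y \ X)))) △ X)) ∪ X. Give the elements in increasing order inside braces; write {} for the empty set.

Y \ X = {4, 5, 6, 9, 10}
Z \ (Y \ X) = {3, 7, 8, 15}
Y \ (Z \ (Y \ X)) = {4, 5, 6, 9, 10, 11}
Z \ (Y \ (Z \ (Y \ X))) = {3, 7, 8, 15}
(Z \ (Y \ (Z \ (Y \ X)))) △ X = {2, 3, 11, 12, 14}
X ∩ ((Z \ (Y \ (Z \ (Y \ X)))) △ X) = {2, 11, 12, 14}
(X ∩ ((Z \ (Y \ (Z \ (Y \ X)))) △ X)) ∪ X = {2, 7, 8, 11, 12, 14, 15}

{2, 7, 8, 11, 12, 14, 15}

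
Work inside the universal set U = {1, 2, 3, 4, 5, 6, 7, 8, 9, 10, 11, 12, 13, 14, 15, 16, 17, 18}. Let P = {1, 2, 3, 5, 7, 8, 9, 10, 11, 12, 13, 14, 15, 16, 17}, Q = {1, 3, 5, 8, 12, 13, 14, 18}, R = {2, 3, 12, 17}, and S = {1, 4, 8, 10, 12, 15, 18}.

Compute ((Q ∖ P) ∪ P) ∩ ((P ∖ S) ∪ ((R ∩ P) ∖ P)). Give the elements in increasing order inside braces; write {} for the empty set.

Q ∖ P = {18}
(Q ∖ P) ∪ P = {1, 2, 3, 5, 7, 8, 9, 10, 11, 12, 13, 14, 15, 16, 17, 18}
P ∖ S = {2, 3, 5, 7, 9, 11, 13, 14, 16, 17}
R ∩ P = {2, 3, 12, 17}
(R ∩ P) ∖ P = {}
(P ∖ S) ∪ ((R ∩ P) ∖ P) = {2, 3, 5, 7, 9, 11, 13, 14, 16, 17}
((Q ∖ P) ∪ P) ∩ ((P ∖ S) ∪ ((R ∩ P) ∖ P)) = {2, 3, 5, 7, 9, 11, 13, 14, 16, 17}

{2, 3, 5, 7, 9, 11, 13, 14, 16, 17}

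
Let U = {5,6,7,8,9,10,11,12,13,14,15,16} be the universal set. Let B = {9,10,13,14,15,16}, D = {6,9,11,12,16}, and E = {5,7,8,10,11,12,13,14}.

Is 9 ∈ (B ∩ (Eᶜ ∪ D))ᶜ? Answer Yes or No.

9 ∉ E, so 9 ∈ Eᶜ
9 ∈ Eᶜ and 9 ∈ D, so 9 ∈ Eᶜ ∪ D
9 ∈ B and 9 ∈ (Eᶜ ∪ D), so 9 ∈ B ∩ (Eᶜ ∪ D)
9 ∉ (B ∩ (Eᶜ ∪ D))ᶜ since 9 ∈ (B ∩ (Eᶜ ∪ D))

No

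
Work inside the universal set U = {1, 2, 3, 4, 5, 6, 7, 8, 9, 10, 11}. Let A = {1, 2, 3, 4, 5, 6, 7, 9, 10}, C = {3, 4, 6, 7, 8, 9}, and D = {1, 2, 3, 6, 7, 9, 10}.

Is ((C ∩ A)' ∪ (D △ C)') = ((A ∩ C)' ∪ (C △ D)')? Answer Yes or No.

C ∩ A = {3, 4, 6, 7, 9}
(C ∩ A)' = {1, 2, 5, 8, 10, 11}
D △ C = {1, 2, 4, 8, 10}
(D △ C)' = {3, 5, 6, 7, 9, 11}
(C ∩ A)' ∪ (D △ C)' = {1, 2, 3, 5, 6, 7, 8, 9, 10, 11}
A ∩ C = {3, 4, 6, 7, 9}
(A ∩ C)' = {1, 2, 5, 8, 10, 11}
C △ D = {1, 2, 4, 8, 10}
(C △ D)' = {3, 5, 6, 7, 9, 11}
(A ∩ C)' ∪ (C △ D)' = {1, 2, 3, 5, 6, 7, 8, 9, 10, 11}
Both equal {1, 2, 3, 5, 6, 7, 8, 9, 10, 11}, so (C ∩ A)' ∪ (D △ C)' = (A ∩ C)' ∪ (C △ D)'.

Yes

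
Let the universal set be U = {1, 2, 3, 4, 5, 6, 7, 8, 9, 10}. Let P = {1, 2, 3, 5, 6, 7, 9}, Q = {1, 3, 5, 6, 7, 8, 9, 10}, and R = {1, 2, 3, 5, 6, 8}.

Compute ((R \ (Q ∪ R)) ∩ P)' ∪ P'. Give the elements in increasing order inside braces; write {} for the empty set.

Q ∪ R = {1, 2, 3, 5, 6, 7, 8, 9, 10}
R \ (Q ∪ R) = {}
(R \ (Q ∪ R)) ∩ P = {}
((R \ (Q ∪ R)) ∩ P)' = {1, 2, 3, 4, 5, 6, 7, 8, 9, 10}
P' = {4, 8, 10}
((R \ (Q ∪ R)) ∩ P)' ∪ P' = {1, 2, 3, 4, 5, 6, 7, 8, 9, 10}

{1, 2, 3, 4, 5, 6, 7, 8, 9, 10}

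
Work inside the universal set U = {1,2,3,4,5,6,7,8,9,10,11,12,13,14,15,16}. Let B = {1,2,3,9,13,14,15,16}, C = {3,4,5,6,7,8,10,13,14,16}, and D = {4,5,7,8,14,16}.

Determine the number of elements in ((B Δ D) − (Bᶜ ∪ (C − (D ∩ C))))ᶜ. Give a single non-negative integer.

B Δ D = {1,2,3,4,5,7,8,9,13,15}
Bᶜ = {4,5,6,7,8,10,11,12}
D ∩ C = {4,5,7,8,14,16}
C − (D ∩ C) = {3,6,10,13}
Bᶜ ∪ (C − (D ∩ C)) = {3,4,5,6,7,8,10,11,12,13}
(B Δ D) − (Bᶜ ∪ (C − (D ∩ C))) = {1,2,9,15}
((B Δ D) − (Bᶜ ∪ (C − (D ∩ C))))ᶜ = {3,4,5,6,7,8,10,11,12,13,14,16}
|((B Δ D) − (Bᶜ ∪ (C − (D ∩ C))))ᶜ| = 12

12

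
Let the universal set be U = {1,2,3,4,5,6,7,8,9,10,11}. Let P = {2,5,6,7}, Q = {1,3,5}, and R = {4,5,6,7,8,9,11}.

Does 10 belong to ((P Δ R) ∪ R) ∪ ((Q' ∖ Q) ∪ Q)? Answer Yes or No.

10 ∉ P and 10 ∉ R, so 10 ∉ P Δ R
10 ∉ (P Δ R) and 10 ∉ R, so 10 ∉ (P Δ R) ∪ R
10 ∉ Q, so 10 ∈ Q'
10 ∈ Q' and 10 ∉ Q, so 10 ∈ Q' ∖ Q
10 ∈ (Q' ∖ Q) and 10 ∉ Q, so 10 ∈ (Q' ∖ Q) ∪ Q
10 ∉ ((P Δ R) ∪ R) and 10 ∈ ((Q' ∖ Q) ∪ Q), so 10 ∈ ((P Δ R) ∪ R) ∪ ((Q' ∖ Q) ∪ Q)

Yes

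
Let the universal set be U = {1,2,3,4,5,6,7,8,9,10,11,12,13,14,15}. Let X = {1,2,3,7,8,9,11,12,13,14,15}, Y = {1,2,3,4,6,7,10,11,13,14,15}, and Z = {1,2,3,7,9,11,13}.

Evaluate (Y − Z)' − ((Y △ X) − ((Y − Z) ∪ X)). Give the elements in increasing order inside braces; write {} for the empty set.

{1,2,3,5,7,8,9,11,12,13}

Y − Z = {4,6,10,14,15}
(Y − Z)' = {1,2,3,5,7,8,9,11,12,13}
Y △ X = {4,6,8,9,10,12}
(Y − Z) ∪ X = {1,2,3,4,6,7,8,9,10,11,12,13,14,15}
(Y △ X) − ((Y − Z) ∪ X) = {}
(Y − Z)' − ((Y △ X) − ((Y − Z) ∪ X)) = {1,2,3,5,7,8,9,11,12,13}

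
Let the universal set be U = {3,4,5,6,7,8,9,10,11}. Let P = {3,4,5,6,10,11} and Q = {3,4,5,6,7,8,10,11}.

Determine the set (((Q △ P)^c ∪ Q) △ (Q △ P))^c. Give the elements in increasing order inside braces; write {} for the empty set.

Q △ P = {7,8}
(Q △ P)^c = {3,4,5,6,9,10,11}
(Q △ P)^c ∪ Q = {3,4,5,6,7,8,9,10,11}
((Q △ P)^c ∪ Q) △ (Q △ P) = {3,4,5,6,9,10,11}
(((Q △ P)^c ∪ Q) △ (Q △ P))^c = {7,8}

{7,8}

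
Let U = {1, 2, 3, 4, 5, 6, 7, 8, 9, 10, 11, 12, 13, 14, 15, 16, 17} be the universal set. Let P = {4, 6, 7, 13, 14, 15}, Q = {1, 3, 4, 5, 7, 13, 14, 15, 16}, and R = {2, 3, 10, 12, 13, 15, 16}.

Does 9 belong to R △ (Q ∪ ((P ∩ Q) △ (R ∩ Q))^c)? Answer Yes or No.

Yes

9 ∉ P and 9 ∉ Q, so 9 ∉ P ∩ Q
9 ∉ R and 9 ∉ Q, so 9 ∉ R ∩ Q
9 ∉ (P ∩ Q) and 9 ∉ (R ∩ Q), so 9 ∉ (P ∩ Q) △ (R ∩ Q)
9 ∈ ((P ∩ Q) △ (R ∩ Q))^c since 9 ∉ ((P ∩ Q) △ (R ∩ Q))
9 ∉ Q and 9 ∈ ((P ∩ Q) △ (R ∩ Q))^c, so 9 ∈ Q ∪ ((P ∩ Q) △ (R ∩ Q))^c
9 ∉ R and 9 ∈ (Q ∪ ((P ∩ Q) △ (R ∩ Q))^c), so 9 ∈ R △ (Q ∪ ((P ∩ Q) △ (R ∩ Q))^c)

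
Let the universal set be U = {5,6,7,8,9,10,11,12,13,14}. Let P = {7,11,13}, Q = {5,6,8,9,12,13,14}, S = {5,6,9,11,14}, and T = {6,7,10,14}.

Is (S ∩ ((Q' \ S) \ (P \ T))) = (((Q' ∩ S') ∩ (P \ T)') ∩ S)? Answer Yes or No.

Yes

Q' = {7,10,11}
Q' \ S = {7,10}
P \ T = {11,13}
(Q' \ S) \ (P \ T) = {7,10}
S ∩ ((Q' \ S) \ (P \ T)) = {}
S' = {7,8,10,12,13}
Q' ∩ S' = {7,10}
(P \ T)' = {5,6,7,8,9,10,12,14}
(Q' ∩ S') ∩ (P \ T)' = {7,10}
((Q' ∩ S') ∩ (P \ T)') ∩ S = {}
Both equal {}, so S ∩ ((Q' \ S) \ (P \ T)) = ((Q' ∩ S') ∩ (P \ T)') ∩ S.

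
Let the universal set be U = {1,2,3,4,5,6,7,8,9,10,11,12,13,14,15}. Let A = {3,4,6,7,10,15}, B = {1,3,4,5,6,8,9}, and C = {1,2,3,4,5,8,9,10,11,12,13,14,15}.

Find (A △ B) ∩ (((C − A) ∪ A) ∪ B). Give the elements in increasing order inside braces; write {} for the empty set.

{1,5,7,8,9,10,15}

A △ B = {1,5,7,8,9,10,15}
C − A = {1,2,5,8,9,11,12,13,14}
(C − A) ∪ A = {1,2,3,4,5,6,7,8,9,10,11,12,13,14,15}
((C − A) ∪ A) ∪ B = {1,2,3,4,5,6,7,8,9,10,11,12,13,14,15}
(A △ B) ∩ (((C − A) ∪ A) ∪ B) = {1,5,7,8,9,10,15}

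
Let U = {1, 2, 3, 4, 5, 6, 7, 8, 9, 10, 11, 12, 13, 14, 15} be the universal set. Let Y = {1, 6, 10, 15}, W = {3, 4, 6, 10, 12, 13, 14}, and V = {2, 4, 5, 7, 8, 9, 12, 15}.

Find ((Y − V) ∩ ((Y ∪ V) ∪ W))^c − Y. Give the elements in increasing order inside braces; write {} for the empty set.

{2, 3, 4, 5, 7, 8, 9, 11, 12, 13, 14}

Y − V = {1, 6, 10}
Y ∪ V = {1, 2, 4, 5, 6, 7, 8, 9, 10, 12, 15}
(Y ∪ V) ∪ W = {1, 2, 3, 4, 5, 6, 7, 8, 9, 10, 12, 13, 14, 15}
(Y − V) ∩ ((Y ∪ V) ∪ W) = {1, 6, 10}
((Y − V) ∩ ((Y ∪ V) ∪ W))^c = {2, 3, 4, 5, 7, 8, 9, 11, 12, 13, 14, 15}
((Y − V) ∩ ((Y ∪ V) ∪ W))^c − Y = {2, 3, 4, 5, 7, 8, 9, 11, 12, 13, 14}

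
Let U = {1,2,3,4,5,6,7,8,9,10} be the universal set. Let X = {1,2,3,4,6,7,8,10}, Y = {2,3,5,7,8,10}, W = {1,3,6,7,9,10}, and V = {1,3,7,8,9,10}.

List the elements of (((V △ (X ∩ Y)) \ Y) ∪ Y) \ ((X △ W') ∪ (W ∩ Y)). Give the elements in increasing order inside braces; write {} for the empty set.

X ∩ Y = {2,3,7,8,10}
V △ (X ∩ Y) = {1,2,9}
(V △ (X ∩ Y)) \ Y = {1,9}
((V △ (X ∩ Y)) \ Y) ∪ Y = {1,2,3,5,7,8,9,10}
W' = {2,4,5,8}
X △ W' = {1,3,5,6,7,10}
W ∩ Y = {3,7,10}
(X △ W') ∪ (W ∩ Y) = {1,3,5,6,7,10}
(((V △ (X ∩ Y)) \ Y) ∪ Y) \ ((X △ W') ∪ (W ∩ Y)) = {2,8,9}

{2,8,9}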